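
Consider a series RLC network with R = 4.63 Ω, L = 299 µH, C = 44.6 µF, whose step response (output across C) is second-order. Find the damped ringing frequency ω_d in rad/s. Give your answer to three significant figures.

For a series RLC circuit (capacitor voltage as output), ω_n = 1/√(LC) = 1/√(299 µH · 44.6 µF) = 8660 rad/s.
ζ = (R/2)·√(C/L) = (4.63/2)·√(44.6 µF/299 µH) = 0.894.
ω_d = ω_n√(1−ζ²) = 3880 rad/s.

ω_d ≈ 3880 rad/s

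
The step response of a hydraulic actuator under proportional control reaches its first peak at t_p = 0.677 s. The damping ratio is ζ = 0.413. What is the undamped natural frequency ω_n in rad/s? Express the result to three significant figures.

ω_n ≈ 5.10 rad/s

Peak time t_p = π/ω_d, so ω_d = π/t_p = π/0.677 = 4.64 rad/s.
ω_n = ω_d/√(1−ζ²) = 4.64/√0.829 = 5.10 rad/s.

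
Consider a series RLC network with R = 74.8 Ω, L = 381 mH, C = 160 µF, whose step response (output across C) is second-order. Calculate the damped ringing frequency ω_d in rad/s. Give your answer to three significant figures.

For a series RLC circuit (capacitor voltage as output), ω_n = 1/√(LC) = 1/√(381 mH · 160 µF) = 128 rad/s.
ζ = (R/2)·√(C/L) = (74.8/2)·√(160 µF/381 mH) = 0.766.
The damped frequency ω_d = ω_n√(1−ζ²) = 82.3 rad/s.

ω_d ≈ 82.3 rad/s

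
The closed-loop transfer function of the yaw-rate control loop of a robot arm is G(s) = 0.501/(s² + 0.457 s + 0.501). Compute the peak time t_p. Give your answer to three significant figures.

t_p ≈ 4.69 s

Comparing the denominator to s² + 2ζω_n s + ω_n²: ω_n = √0.501 = 0.708 rad/s, and 2ζω_n = 0.457 so ζ = 0.457/(2·0.708) = 0.323.
The damped frequency ω_d = ω_n√(1−ζ²) = 0.670 rad/s. Then t_p = π/ω_d = 4.69 s.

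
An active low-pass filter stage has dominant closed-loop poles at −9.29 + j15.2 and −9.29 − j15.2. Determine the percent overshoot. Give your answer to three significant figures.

With σ = 9.29, ω_d = 15.2: ω_n = √(σ²+ω_d²) = 17.8 rad/s, ζ = σ/ω_n = 0.521.
%OS = 100 e^{−πζ/√(1−ζ²)} with ζ = 0.521 gives 14.7%.

%OS ≈ 14.7%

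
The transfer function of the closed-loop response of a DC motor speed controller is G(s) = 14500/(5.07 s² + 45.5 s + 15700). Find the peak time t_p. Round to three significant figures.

t_p ≈ 0.0566 s

Dividing through by 5.07: denominator becomes s² + 8.974 s + 3097.
So ω_n = √3097 = 55.6 rad/s and ζ = 8.974/(2·55.6) = 0.0806.
ω_d = 55.6·√(1 − 0.0806²) = 55.5 rad/s. t_p = π/ω_d = 0.0566 s.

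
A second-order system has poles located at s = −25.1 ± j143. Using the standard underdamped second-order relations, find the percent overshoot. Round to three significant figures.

%OS ≈ 57.6%

The poles are at −σ ± jω_d with σ = 25.1 and ω_d = 143, so ω_n = √(σ²+ω_d²) = 145 rad/s and ζ = σ/ω_n = 0.173.
%OS = 100 e^{−πζ/√(1−ζ²)} with ζ = 0.173 gives 57.6%.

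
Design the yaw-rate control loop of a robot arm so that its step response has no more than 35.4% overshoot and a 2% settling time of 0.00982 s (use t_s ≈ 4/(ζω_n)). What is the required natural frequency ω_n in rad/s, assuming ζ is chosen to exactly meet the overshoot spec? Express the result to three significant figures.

ζ = −ln(OS)/√(π² + (ln OS)²). With OS = 0.354, ln OS = −1.038 and ζ = 1.038/3.309 = 0.314.
From t_s ≈ 4/(ζω_n): ω_n = 4/(ζ·t_s) = 4/(0.314·0.00982) = 1300 rad/s.

ω_n ≈ 1300 rad/s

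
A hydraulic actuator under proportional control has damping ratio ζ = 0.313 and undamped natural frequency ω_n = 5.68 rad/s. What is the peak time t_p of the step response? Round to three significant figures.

The damped frequency is ω_d = ω_n√(1−ζ²) = 5.68·√(1−0.0980) = 5.39 rad/s.
Peak time t_p = π/ω_d = π/5.39 = 0.582 s.

t_p ≈ 0.582 s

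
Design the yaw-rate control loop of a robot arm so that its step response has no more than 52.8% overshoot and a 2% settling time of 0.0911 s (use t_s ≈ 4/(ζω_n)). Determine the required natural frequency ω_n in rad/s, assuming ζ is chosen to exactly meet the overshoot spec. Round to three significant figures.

ζ = −ln(OS)/√(π² + (ln OS)²). With OS = 0.528, ln OS = −0.6387 and ζ = 0.6387/3.206 = 0.199.
Then ω_n = 4/(ζ t_s) = 4/(0.199 × 0.0911) = 220 rad/s.

ω_n ≈ 220 rad/s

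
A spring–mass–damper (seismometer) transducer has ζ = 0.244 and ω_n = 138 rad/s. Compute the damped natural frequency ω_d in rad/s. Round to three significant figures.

ω_d ≈ 134 rad/s

ω_d = ω_n√(1−ζ²) = 138·√0.940 = 134 rad/s.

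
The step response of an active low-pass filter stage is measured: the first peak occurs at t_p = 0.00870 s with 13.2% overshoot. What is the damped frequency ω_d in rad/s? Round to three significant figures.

t_p = π/ω_d, so ω_d = π/0.00870 = 361 rad/s.

ω_d ≈ 361 rad/s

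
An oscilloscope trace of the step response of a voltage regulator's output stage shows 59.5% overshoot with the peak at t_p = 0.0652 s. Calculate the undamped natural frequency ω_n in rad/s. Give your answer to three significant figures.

ω_n ≈ 48.8 rad/s

ζ from %OS: ζ = |ln 0.595|/√(π²+ln²0.595) = 0.163.
t_p = π/ω_d ⇒ ω_d = 48.2 rad/s; then ω_n = ω_d/√(1−ζ²) = 48.8 rad/s.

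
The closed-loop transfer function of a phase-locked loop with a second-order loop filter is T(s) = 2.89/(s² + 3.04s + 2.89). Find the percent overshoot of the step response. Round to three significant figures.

%OS ≈ 0.189%

Comparing the denominator to s² + 2ζω_n s + ω_n²: ω_n = √2.89 = 1.70 rad/s, and 2ζω_n = 3.04 so ζ = 3.04/(2·1.70) = 0.894.
%OS = 100 e^{−πζ/√(1−ζ²)} with ζ = 0.894 gives 0.189%.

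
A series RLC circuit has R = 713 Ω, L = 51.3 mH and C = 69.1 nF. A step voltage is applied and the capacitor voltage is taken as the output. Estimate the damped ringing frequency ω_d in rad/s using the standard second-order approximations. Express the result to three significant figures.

For a series RLC circuit (capacitor voltage as output), ω_n = 1/√(LC) = 1/√(51.3 mH · 69.1 nF) = 16800 rad/s.
ζ = (R/2)·√(C/L) = (713/2)·√(69.1 nF/51.3 mH) = 0.414.
The damped frequency ω_d = ω_n√(1−ζ²) = 15300 rad/s.

ω_d ≈ 15300 rad/s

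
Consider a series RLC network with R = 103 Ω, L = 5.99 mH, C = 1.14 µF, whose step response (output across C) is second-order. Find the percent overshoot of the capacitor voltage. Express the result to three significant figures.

For a series RLC circuit (capacitor voltage as output), ω_n = 1/√(LC) = 1/√(5.99 mH · 1.14 µF) = 12100 rad/s.
ζ = (R/2)·√(C/L) = (103/2)·√(1.14 µF/5.99 mH) = 0.710.
%OS = 100 e^{−πζ/√(1−ζ²)} with ζ = 0.710 gives 4.19%.

%OS ≈ 4.19%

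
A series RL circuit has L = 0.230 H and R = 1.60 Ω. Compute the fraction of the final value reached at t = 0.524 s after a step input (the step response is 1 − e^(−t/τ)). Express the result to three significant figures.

τ = L/R = 0.230/1.60 = 0.144 s.
y(t)/y_∞ = 1 − e^(−t/τ) = 1 − e^(−0.524/0.144) = 1 − e^(−3.65) = 0.974.

y/y_∞ ≈ 0.974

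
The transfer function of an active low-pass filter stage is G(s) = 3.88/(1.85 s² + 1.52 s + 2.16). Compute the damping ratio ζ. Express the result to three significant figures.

ζ ≈ 0.380

Dividing through by 1.85: denominator becomes s² + 0.8216 s + 1.168.
So ω_n = √1.168 = 1.08 rad/s and ζ = 0.8216/(2·1.08) = 0.380.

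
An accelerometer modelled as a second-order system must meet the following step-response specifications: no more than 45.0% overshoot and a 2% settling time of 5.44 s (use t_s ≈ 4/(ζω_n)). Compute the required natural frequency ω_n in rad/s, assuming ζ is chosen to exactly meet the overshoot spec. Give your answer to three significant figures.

From %OS = 100·exp(−πζ/√(1−ζ²)), invert to get ζ = −ln(OS)/√(π² + ln²(OS)) with OS = 0.450.
−ln 0.450 = 0.7985, so ζ = 0.7985/√(π² + 0.6376) = 0.246.
Then ω_n = 4/(ζ t_s) = 4/(0.246 × 5.44) = 2.98 rad/s.

ω_n ≈ 2.98 rad/s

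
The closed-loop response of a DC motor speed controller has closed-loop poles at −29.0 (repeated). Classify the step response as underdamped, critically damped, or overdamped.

critically damped

Since there is a repeated negative-real pole, the response is critically damped.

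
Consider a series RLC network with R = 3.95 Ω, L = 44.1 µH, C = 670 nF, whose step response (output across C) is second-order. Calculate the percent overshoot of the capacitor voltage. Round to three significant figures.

%OS ≈ 45.5%

For a series RLC circuit (capacitor voltage as output), ω_n = 1/√(LC) = 1/√(44.1 µH · 670 nF) = 184000 rad/s.
ζ = (R/2)·√(C/L) = (3.95/2)·√(670 nF/44.1 µH) = 0.243.
%OS = 100 e^{−πζ/√(1−ζ²)} with ζ = 0.243 gives 45.5%.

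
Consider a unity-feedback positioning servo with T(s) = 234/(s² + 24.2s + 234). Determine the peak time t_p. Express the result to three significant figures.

Matching coefficients with s² + 2ζω_n s + ω_n² gives ω_n² = 234 ⇒ ω_n = 15.3 rad/s, and ζ = 24.2/(2ω_n) = 0.791.
The damped frequency ω_d = ω_n√(1−ζ²) = 9.36 rad/s. Then t_p = π/ω_d = 0.336 s.

t_p ≈ 0.336 s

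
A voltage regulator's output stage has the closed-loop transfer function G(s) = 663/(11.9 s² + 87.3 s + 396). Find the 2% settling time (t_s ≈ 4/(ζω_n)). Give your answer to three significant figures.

t_s ≈ 1.09 s

Dividing through by 11.9: denominator becomes s² + 7.336 s + 33.28.
So ω_n = √33.28 = 5.77 rad/s and ζ = 7.336/(2·5.77) = 0.636.
t_s ≈ 4/(ζω_n) = 1.09 s.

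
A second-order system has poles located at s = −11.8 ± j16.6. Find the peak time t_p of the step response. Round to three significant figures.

t_p = π/ω_d with ω_d = 16.6 (the imaginary part), so t_p = 0.189 s.

t_p ≈ 0.189 s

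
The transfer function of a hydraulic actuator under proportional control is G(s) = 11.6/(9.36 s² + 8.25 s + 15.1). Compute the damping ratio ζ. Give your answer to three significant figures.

Dividing through by 9.36: denominator becomes s² + 0.8814 s + 1.613.
So ω_n = √1.613 = 1.27 rad/s and ζ = 0.8814/(2·1.27) = 0.347.

ζ ≈ 0.347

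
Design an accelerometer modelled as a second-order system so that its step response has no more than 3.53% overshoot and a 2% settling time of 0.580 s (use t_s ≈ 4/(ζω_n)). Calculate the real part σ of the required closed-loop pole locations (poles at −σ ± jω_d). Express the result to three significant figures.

The settling-time spec alone fixes σ = ζω_n = 4/t_s = 4/0.580 = 6.90.
(Overshoot then fixes ζ = 0.729 and hence ω_d = σ·√(1−ζ²)/ζ = 6.48 rad/s.)

σ ≈ 6.90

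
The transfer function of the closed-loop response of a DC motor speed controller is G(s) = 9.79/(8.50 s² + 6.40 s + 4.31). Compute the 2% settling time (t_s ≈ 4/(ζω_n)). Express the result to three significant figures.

t_s ≈ 10.6 s

Dividing through by 8.50: denominator becomes s² + 0.7529 s + 0.5071.
So ω_n = √0.5071 = 0.712 rad/s and ζ = 0.7529/(2·0.712) = 0.529.
t_s ≈ 4/(ζω_n) = 10.6 s.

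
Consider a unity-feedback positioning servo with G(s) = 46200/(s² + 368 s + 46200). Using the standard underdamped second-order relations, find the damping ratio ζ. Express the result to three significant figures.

ζ ≈ 0.856

Matching coefficients with s² + 2ζω_n s + ω_n² gives ω_n² = 46200 ⇒ ω_n = 215 rad/s, and ζ = 368/(2ω_n) = 0.856.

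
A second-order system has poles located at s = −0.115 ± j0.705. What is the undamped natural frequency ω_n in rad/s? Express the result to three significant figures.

With σ = 0.115, ω_d = 0.705: ω_n = √(σ²+ω_d²) = 0.714 rad/s, ζ = σ/ω_n = 0.161.

ω_n ≈ 0.714 rad/s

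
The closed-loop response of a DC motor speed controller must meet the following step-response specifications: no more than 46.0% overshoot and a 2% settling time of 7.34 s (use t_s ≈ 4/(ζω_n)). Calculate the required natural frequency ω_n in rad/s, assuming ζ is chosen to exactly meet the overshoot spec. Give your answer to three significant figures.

From %OS = 100·exp(−πζ/√(1−ζ²)), invert to get ζ = −ln(OS)/√(π² + ln²(OS)) with OS = 0.460.
−ln 0.460 = 0.7765, so ζ = 0.7765/√(π² + 0.6030) = 0.240.
Then ω_n = 4/(ζ t_s) = 4/(0.240 × 7.34) = 2.27 rad/s.

ω_n ≈ 2.27 rad/s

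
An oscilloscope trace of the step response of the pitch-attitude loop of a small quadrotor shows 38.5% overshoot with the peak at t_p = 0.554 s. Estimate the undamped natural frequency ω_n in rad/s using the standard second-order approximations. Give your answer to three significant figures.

ω_n ≈ 5.93 rad/s

From the overshoot, ζ = −ln(OS)/√(π²+ln²(OS)) = 0.291.
From t_p = π/ω_d, ω_d = π/0.554 = 5.67 rad/s, so ω_n = ω_d/√(1−ζ²) = 5.93 rad/s.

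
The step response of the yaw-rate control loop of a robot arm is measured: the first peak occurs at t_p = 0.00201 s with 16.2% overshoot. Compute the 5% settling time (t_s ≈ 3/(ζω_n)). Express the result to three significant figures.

The overshoot fixes ζ = −ln(OS)/√(π²+ln²(OS)) = 0.501.
t_p = π/ω_d ⇒ ω_d = 1560 rad/s; then ω_n = ω_d/√(1−ζ²) = 1810 rad/s.
t_s ≈ 3/(ζω_n) = 3/(0.501·1810) = 0.00331 s.

t_s ≈ 0.00331 s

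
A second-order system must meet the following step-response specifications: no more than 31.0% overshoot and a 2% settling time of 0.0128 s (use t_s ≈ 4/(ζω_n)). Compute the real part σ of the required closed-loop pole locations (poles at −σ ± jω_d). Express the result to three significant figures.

The settling-time spec alone fixes σ = ζω_n = 4/t_s = 4/0.0128 = 312.
(Overshoot then fixes ζ = 0.349 and hence ω_d = σ·√(1−ζ²)/ζ = 838 rad/s.)

σ ≈ 312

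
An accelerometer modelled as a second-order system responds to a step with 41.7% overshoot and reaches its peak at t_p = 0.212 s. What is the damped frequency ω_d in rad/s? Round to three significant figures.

ω_d ≈ 14.8 rad/s

t_p = π/ω_d, so ω_d = π/0.212 = 14.8 rad/s.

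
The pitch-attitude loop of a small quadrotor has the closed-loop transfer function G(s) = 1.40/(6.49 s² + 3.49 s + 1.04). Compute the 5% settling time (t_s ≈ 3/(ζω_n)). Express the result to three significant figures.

Dividing through by 6.49: denominator becomes s² + 0.5378 s + 0.1602.
So ω_n = √0.1602 = 0.400 rad/s and ζ = 0.5378/(2·0.400) = 0.672.
t_s ≈ 3/(ζω_n) = 11.2 s.

t_s ≈ 11.2 s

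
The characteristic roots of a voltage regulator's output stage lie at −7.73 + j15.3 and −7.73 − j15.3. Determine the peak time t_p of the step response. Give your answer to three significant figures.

t_p ≈ 0.205 s

t_p = π/ω_d with ω_d = 15.3 (the imaginary part), so t_p = 0.205 s.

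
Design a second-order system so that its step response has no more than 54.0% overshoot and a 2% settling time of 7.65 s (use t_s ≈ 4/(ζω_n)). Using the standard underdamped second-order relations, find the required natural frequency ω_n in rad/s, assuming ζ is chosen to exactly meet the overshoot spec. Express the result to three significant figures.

ζ = −ln(OS)/√(π² + (ln OS)²). With OS = 0.540, ln OS = −0.6162 and ζ = 0.6162/3.201 = 0.192.
Then ω_n = 4/(ζ t_s) = 4/(0.192 × 7.65) = 2.72 rad/s.

ω_n ≈ 2.72 rad/s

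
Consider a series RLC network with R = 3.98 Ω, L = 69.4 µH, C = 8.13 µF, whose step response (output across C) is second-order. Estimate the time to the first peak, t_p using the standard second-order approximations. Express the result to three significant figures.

t_p ≈ 0.000102 s

For a series RLC circuit (capacitor voltage as output), ω_n = 1/√(LC) = 1/√(69.4 µH · 8.13 µF) = 42100 rad/s.
ζ = (R/2)·√(C/L) = (3.98/2)·√(8.13 µF/69.4 µH) = 0.681.
ω_d = 42100·√(1 − 0.681²) = 30800 rad/s. t_p = π/ω_d = 0.000102 s.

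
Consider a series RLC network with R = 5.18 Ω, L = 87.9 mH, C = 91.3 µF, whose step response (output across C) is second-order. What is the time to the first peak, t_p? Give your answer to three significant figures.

t_p ≈ 0.00893 s

For a series RLC circuit (capacitor voltage as output), ω_n = 1/√(LC) = 1/√(87.9 mH · 91.3 µF) = 353 rad/s.
ζ = (R/2)·√(C/L) = (5.18/2)·√(91.3 µF/87.9 mH) = 0.0835.
The damped frequency ω_d = ω_n√(1−ζ²) = 352 rad/s. t_p = π/ω_d = 0.00893 s.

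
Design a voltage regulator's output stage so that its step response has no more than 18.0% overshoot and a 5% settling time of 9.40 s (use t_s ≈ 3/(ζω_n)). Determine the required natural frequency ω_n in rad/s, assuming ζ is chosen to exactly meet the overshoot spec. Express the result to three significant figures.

ω_n ≈ 0.666 rad/s

Inverting the overshoot relation: ζ = |ln 0.180|/√(π² + ln²0.180) = 0.479.
Then ω_n = 3/(ζ t_s) = 3/(0.479 × 9.40) = 0.666 rad/s.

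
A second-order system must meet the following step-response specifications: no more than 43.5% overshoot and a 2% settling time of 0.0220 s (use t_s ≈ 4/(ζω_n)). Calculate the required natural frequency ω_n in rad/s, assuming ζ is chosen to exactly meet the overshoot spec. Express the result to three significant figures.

ω_n ≈ 710 rad/s

ζ = −ln(OS)/√(π² + (ln OS)²). With OS = 0.435, ln OS = −0.8324 and ζ = 0.8324/3.250 = 0.256.
From t_s ≈ 4/(ζω_n): ω_n = 4/(ζ·t_s) = 4/(0.256·0.0220) = 710 rad/s.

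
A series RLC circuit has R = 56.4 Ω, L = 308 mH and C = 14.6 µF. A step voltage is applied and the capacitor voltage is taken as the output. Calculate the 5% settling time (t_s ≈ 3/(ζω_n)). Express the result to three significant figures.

For a series RLC circuit (capacitor voltage as output), ω_n = 1/√(LC) = 1/√(308 mH · 14.6 µF) = 472 rad/s.
ζ = (R/2)·√(C/L) = (56.4/2)·√(14.6 µF/308 mH) = 0.194.
t_s ≈ 3/(ζω_n) = 0.0328 s.

t_s ≈ 0.0328 s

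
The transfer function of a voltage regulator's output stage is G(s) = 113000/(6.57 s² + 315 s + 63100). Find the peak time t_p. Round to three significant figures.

t_p ≈ 0.0331 s

Dividing through by 6.57: denominator becomes s² + 47.95 s + 9604.
So ω_n = √9604 = 98.0 rad/s and ζ = 47.95/(2·98.0) = 0.245.
ω_d = 98.0·√(1 − 0.245²) = 95.0 rad/s. t_p = π/ω_d = 0.0331 s.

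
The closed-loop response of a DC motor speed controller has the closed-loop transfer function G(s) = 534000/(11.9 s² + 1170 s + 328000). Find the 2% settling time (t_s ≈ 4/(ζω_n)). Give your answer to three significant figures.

Dividing through by 11.9: denominator becomes s² + 98.32 s + 27560.
So ω_n = √27560 = 166 rad/s and ζ = 98.32/(2·166) = 0.296.
t_s ≈ 4/(ζω_n) = 0.0814 s.

t_s ≈ 0.0814 s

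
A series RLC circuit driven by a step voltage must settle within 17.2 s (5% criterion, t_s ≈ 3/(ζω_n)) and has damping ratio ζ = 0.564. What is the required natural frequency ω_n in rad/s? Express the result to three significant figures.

ω_n ≈ 0.309 rad/s

Rearranging t_s ≈ 3/(ζω_n) gives ω_n = 3/(ζ·t_s) = 3/(0.564 × 17.2) = 0.309 rad/s.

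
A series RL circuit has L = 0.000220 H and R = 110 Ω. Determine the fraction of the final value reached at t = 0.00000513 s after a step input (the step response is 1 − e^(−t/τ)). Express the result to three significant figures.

τ = L/R = 0.000220/110 = 0.00000200 s.
y(t)/y_∞ = 1 − e^(−t/τ) = 1 − e^(−0.00000513/0.00000200) = 1 − e^(−2.56) = 0.923.

y/y_∞ ≈ 0.923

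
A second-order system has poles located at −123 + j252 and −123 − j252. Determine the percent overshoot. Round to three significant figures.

With σ = 123, ω_d = 252: ω_n = √(σ²+ω_d²) = 280 rad/s, ζ = σ/ω_n = 0.439.
%OS = 100·exp(−πζ/√(1−ζ²)) = 21.6%.

%OS ≈ 21.6%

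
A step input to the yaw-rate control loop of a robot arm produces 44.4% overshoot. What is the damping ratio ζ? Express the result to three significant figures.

Inverting the overshoot relation: ζ = |ln 0.444|/√(π² + ln²0.444) = 0.250.

ζ ≈ 0.250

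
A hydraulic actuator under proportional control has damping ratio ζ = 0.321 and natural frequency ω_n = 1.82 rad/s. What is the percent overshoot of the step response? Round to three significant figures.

%OS ≈ 34.5%

For an underdamped second-order system, %OS = 100·exp(−πζ/√(1−ζ²)).
πζ/√(1−ζ²) = π·0.321/√(1−0.103) = 1.065, so %OS = 100·e^(−1.065) = 34.5%.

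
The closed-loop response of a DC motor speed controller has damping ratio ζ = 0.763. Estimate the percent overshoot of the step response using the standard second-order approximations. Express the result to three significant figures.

For an underdamped second-order system, %OS = 100·exp(−πζ/√(1−ζ²)).
πζ/√(1−ζ²) = π·0.763/√(1−0.582) = 3.708, so %OS = 100·e^(−3.708) = 2.45%.

%OS ≈ 2.45%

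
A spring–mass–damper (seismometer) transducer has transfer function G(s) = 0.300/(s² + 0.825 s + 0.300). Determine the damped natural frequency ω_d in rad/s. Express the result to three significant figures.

ω_n = √0.300 = 0.548 rad/s; ζ = 0.825/(2·0.548) = 0.753.
ω_d = ω_n√(1−ζ²) = 0.360 rad/s.

ω_d ≈ 0.360 rad/s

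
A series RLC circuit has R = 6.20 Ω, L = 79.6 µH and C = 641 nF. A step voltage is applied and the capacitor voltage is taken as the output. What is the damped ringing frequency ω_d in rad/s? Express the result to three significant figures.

For a series RLC circuit (capacitor voltage as output), ω_n = 1/√(LC) = 1/√(79.6 µH · 641 nF) = 140000 rad/s.
ζ = (R/2)·√(C/L) = (6.20/2)·√(641 nF/79.6 µH) = 0.278.
The damped frequency ω_d = ω_n√(1−ζ²) = 134000 rad/s.

ω_d ≈ 134000 rad/s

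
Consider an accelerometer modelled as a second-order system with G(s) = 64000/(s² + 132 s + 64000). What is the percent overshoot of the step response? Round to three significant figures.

%OS ≈ 42.8%

Matching coefficients with s² + 2ζω_n s + ω_n² gives ω_n² = 64000 ⇒ ω_n = 253 rad/s, and ζ = 132/(2ω_n) = 0.261.
%OS = 100·exp(−πζ/√(1−ζ²)) = 42.8%.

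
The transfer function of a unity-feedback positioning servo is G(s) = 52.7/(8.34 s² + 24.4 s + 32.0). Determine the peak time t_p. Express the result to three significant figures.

t_p ≈ 2.41 s

Dividing through by 8.34: denominator becomes s² + 2.926 s + 3.837.
So ω_n = √3.837 = 1.96 rad/s and ζ = 2.926/(2·1.96) = 0.747.
The damped frequency ω_d = ω_n√(1−ζ²) = 1.30 rad/s. t_p = π/ω_d = 2.41 s.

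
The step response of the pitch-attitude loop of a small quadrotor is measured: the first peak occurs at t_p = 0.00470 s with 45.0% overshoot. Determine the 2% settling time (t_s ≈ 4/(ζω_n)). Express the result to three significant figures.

t_s ≈ 0.0235 s

The overshoot fixes ζ = −ln(OS)/√(π²+ln²(OS)) = 0.246.
t_p = π/ω_d ⇒ ω_d = 668 rad/s; then ω_n = ω_d/√(1−ζ²) = 690 rad/s.
t_s ≈ 4/(ζω_n) = 4/(0.246·690) = 0.0235 s.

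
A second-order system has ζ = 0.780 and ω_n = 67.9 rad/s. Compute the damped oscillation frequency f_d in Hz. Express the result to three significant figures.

f_d ≈ 6.76 Hz

ω_d = ω_n√(1−ζ²) = 67.9·√0.392 = 42.5 rad/s.
f_d = ω_d/(2π) = 6.76 Hz.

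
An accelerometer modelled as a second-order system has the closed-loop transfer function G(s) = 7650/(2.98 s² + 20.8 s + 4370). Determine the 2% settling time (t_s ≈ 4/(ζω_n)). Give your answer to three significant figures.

t_s ≈ 1.15 s

Dividing through by 2.98: denominator becomes s² + 6.980 s + 1466.
So ω_n = √1466 = 38.3 rad/s and ζ = 6.980/(2·38.3) = 0.0911.
t_s ≈ 4/(ζω_n) = 1.15 s.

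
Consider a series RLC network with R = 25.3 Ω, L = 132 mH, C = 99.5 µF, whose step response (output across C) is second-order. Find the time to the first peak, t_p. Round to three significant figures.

t_p ≈ 0.0121 s

For a series RLC circuit (capacitor voltage as output), ω_n = 1/√(LC) = 1/√(132 mH · 99.5 µF) = 276 rad/s.
ζ = (R/2)·√(C/L) = (25.3/2)·√(99.5 µF/132 mH) = 0.347.
The damped frequency ω_d = ω_n√(1−ζ²) = 259 rad/s. t_p = π/ω_d = 0.0121 s.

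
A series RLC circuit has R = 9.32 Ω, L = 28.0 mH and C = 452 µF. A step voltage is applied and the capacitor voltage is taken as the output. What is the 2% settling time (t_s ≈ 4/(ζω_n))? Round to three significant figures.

For a series RLC circuit (capacitor voltage as output), ω_n = 1/√(LC) = 1/√(28.0 mH · 452 µF) = 281 rad/s.
ζ = (R/2)·√(C/L) = (9.32/2)·√(452 µF/28.0 mH) = 0.592.
t_s ≈ 4/(ζω_n) = 0.0240 s.

t_s ≈ 0.0240 s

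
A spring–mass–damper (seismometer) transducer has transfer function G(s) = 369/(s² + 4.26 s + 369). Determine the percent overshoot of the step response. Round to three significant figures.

%OS ≈ 70.4%

Comparing the denominator to s² + 2ζω_n s + ω_n²: ω_n = √369 = 19.2 rad/s, and 2ζω_n = 4.26 so ζ = 4.26/(2·19.2) = 0.111.
%OS = 100·exp(−πζ/√(1−ζ²)) = 70.4%.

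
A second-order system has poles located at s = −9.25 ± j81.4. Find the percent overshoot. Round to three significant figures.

%OS ≈ 70.0%

|pole| = ω_n = √(9.25² + 81.4²) = 81.9 rad/s; ζ = cos θ = σ/ω_n = 0.113.
%OS = 100 e^{−πζ/√(1−ζ²)} with ζ = 0.113 gives 70.0%.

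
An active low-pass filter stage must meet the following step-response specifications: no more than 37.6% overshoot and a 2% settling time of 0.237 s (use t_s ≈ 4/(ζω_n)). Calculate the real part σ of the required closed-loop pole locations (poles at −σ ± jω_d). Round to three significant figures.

σ ≈ 16.9

The settling-time spec alone fixes σ = ζω_n = 4/t_s = 4/0.237 = 16.9.
(Overshoot then fixes ζ = 0.297 and hence ω_d = σ·√(1−ζ²)/ζ = 54.2 rad/s.)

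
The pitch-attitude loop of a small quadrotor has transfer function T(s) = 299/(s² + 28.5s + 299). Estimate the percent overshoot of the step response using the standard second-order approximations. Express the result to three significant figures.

Comparing the denominator to s² + 2ζω_n s + ω_n²: ω_n = √299 = 17.3 rad/s, and 2ζω_n = 28.5 so ζ = 28.5/(2·17.3) = 0.824.
%OS = 100 e^{−πζ/√(1−ζ²)} with ζ = 0.824 gives 1.04%.

%OS ≈ 1.04%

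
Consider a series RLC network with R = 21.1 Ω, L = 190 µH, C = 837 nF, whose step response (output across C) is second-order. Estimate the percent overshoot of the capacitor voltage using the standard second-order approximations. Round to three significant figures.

%OS ≈ 4.59%

For a series RLC circuit (capacitor voltage as output), ω_n = 1/√(LC) = 1/√(190 µH · 837 nF) = 79300 rad/s.
ζ = (R/2)·√(C/L) = (21.1/2)·√(837 nF/190 µH) = 0.700.
%OS = 100 e^{−πζ/√(1−ζ²)} with ζ = 0.700 gives 4.59%.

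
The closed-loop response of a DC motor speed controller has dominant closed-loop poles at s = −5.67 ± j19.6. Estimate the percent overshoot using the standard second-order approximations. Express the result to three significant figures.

%OS ≈ 40.3%

The poles are at −σ ± jω_d with σ = 5.67 and ω_d = 19.6, so ω_n = √(σ²+ω_d²) = 20.4 rad/s and ζ = σ/ω_n = 0.278.
Overshoot: exp(−π·0.278/√(1−0.278²)) = 0.403, i.e. 40.3%.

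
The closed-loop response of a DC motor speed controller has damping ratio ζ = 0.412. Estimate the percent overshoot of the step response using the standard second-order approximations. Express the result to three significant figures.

For an underdamped second-order system, %OS = 100·exp(−πζ/√(1−ζ²)).
πζ/√(1−ζ²) = π·0.412/√(1−0.170) = 1.420, so %OS = 100·e^(−1.420) = 24.2%.

%OS ≈ 24.2%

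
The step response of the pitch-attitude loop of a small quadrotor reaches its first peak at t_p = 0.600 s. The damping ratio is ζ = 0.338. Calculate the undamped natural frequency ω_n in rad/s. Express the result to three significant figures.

Peak time t_p = π/ω_d, so ω_d = π/t_p = π/0.600 = 5.24 rad/s.
ω_n = ω_d/√(1−ζ²) = 5.24/√0.886 = 5.56 rad/s.

ω_n ≈ 5.56 rad/s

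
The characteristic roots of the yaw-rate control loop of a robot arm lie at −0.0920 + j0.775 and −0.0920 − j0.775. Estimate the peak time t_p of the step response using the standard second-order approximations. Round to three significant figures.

t_p ≈ 4.05 s

t_p = π/ω_d with ω_d = 0.775 (the imaginary part), so t_p = 4.05 s.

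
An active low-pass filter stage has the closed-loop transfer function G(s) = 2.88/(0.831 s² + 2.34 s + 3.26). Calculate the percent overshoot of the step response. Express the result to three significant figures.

Dividing through by 0.831: denominator becomes s² + 2.816 s + 3.923.
So ω_n = √3.923 = 1.98 rad/s and ζ = 2.816/(2·1.98) = 0.711.
%OS = 100 e^{−πζ/√(1−ζ²)} with ζ = 0.711 gives 4.18%.

%OS ≈ 4.18%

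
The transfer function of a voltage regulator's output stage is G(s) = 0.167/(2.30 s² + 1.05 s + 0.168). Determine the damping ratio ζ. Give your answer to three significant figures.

ζ ≈ 0.845

Dividing through by 2.30: denominator becomes s² + 0.4565 s + 0.07304.
So ω_n = √0.07304 = 0.270 rad/s and ζ = 0.4565/(2·0.270) = 0.845.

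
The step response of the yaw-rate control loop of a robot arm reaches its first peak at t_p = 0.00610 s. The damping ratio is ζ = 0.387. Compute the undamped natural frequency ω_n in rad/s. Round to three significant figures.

Peak time t_p = π/ω_d, so ω_d = π/t_p = π/0.00610 = 515 rad/s.
ω_n = ω_d/√(1−ζ²) = 515/√0.850 = 559 rad/s.

ω_n ≈ 559 rad/s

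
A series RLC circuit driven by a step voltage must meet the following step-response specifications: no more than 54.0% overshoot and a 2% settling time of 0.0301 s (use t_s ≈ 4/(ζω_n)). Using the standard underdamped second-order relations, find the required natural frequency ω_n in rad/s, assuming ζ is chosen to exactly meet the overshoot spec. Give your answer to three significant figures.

ω_n ≈ 690 rad/s

ζ = −ln(OS)/√(π² + (ln OS)²). With OS = 0.540, ln OS = −0.6162 and ζ = 0.6162/3.201 = 0.192.
From t_s ≈ 4/(ζω_n): ω_n = 4/(ζ·t_s) = 4/(0.192·0.0301) = 690 rad/s.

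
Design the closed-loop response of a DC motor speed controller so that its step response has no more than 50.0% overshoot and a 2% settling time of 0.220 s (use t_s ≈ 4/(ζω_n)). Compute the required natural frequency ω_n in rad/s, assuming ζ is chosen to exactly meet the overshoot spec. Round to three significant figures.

Inverting the overshoot relation: ζ = |ln 0.500|/√(π² + ln²0.500) = 0.215.
From t_s ≈ 4/(ζω_n): ω_n = 4/(ζ·t_s) = 4/(0.215·0.220) = 84.4 rad/s.

ω_n ≈ 84.4 rad/s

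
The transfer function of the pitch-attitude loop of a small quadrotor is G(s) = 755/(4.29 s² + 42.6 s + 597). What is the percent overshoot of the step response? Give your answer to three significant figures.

%OS ≈ 23.3%

Dividing through by 4.29: denominator becomes s² + 9.930 s + 139.2.
So ω_n = √139.2 = 11.8 rad/s and ζ = 9.930/(2·11.8) = 0.421.
Overshoot: exp(−π·0.421/√(1−0.421²)) = 0.233, i.e. 23.3%.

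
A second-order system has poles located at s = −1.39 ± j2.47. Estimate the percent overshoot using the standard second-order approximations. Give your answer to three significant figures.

With σ = 1.39, ω_d = 2.47: ω_n = √(σ²+ω_d²) = 2.83 rad/s, ζ = σ/ω_n = 0.490.
Overshoot: exp(−π·0.490/√(1−0.490²)) = 0.171, i.e. 17.1%.

%OS ≈ 17.1%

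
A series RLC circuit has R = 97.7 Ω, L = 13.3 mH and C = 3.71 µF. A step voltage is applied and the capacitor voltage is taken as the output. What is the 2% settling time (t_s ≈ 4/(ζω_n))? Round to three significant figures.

t_s ≈ 0.00109 s

For a series RLC circuit (capacitor voltage as output), ω_n = 1/√(LC) = 1/√(13.3 mH · 3.71 µF) = 4500 rad/s.
ζ = (R/2)·√(C/L) = (97.7/2)·√(3.71 µF/13.3 mH) = 0.816.
t_s ≈ 4/(ζω_n) = 0.00109 s.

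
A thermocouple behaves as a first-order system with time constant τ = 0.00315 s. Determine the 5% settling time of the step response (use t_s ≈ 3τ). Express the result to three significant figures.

t_s ≈ 0.00945 s

t_s ≈ 3τ = 0.00945 s.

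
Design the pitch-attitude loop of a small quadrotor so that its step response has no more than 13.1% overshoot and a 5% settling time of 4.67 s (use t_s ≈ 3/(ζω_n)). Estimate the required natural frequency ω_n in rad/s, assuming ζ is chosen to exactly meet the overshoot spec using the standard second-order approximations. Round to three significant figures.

Inverting the overshoot relation: ζ = |ln 0.131|/√(π² + ln²0.131) = 0.543.
Then ω_n = 3/(ζ t_s) = 3/(0.543 × 4.67) = 1.18 rad/s.

ω_n ≈ 1.18 rad/s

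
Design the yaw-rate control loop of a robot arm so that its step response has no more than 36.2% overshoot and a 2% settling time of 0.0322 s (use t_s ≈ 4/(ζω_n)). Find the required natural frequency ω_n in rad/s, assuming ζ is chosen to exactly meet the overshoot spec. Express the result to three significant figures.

ζ = −ln(OS)/√(π² + (ln OS)²). With OS = 0.362, ln OS = −1.016 and ζ = 1.016/3.302 = 0.308.
From t_s ≈ 4/(ζω_n): ω_n = 4/(ζ·t_s) = 4/(0.308·0.0322) = 404 rad/s.

ω_n ≈ 404 rad/s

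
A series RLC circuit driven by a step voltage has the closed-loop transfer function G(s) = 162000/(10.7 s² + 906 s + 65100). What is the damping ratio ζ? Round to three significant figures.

ζ ≈ 0.543

Dividing through by 10.7: denominator becomes s² + 84.67 s + 6084.
So ω_n = √6084 = 78.0 rad/s and ζ = 84.67/(2·78.0) = 0.543.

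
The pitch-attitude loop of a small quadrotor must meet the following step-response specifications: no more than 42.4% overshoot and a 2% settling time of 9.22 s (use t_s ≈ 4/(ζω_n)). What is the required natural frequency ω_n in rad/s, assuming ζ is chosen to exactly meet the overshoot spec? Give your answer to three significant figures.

ω_n ≈ 1.65 rad/s

From %OS = 100·exp(−πζ/√(1−ζ²)), invert to get ζ = −ln(OS)/√(π² + ln²(OS)) with OS = 0.424.
−ln 0.424 = 0.8580, so ζ = 0.8580/√(π² + 0.7362) = 0.263.
Then ω_n = 4/(ζ t_s) = 4/(0.263 × 9.22) = 1.65 rad/s.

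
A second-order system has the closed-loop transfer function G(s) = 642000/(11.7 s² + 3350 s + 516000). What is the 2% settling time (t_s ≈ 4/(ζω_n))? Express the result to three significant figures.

t_s ≈ 0.0279 s

Dividing through by 11.7: denominator becomes s² + 286.3 s + 44100.
So ω_n = √44100 = 210 rad/s and ζ = 286.3/(2·210) = 0.682.
t_s ≈ 4/(ζω_n) = 0.0279 s.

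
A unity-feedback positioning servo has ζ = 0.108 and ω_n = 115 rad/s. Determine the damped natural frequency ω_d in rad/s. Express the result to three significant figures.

ω_d ≈ 114 rad/s

ω_d = ω_n√(1−ζ²) = 115·√0.988 = 114 rad/s.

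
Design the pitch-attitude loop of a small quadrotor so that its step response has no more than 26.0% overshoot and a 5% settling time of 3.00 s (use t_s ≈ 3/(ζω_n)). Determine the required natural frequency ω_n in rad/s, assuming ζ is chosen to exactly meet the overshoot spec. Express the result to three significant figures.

ω_n ≈ 2.54 rad/s

Inverting the overshoot relation: ζ = |ln 0.260|/√(π² + ln²0.260) = 0.394.
Then ω_n = 3/(ζ t_s) = 3/(0.394 × 3.00) = 2.54 rad/s.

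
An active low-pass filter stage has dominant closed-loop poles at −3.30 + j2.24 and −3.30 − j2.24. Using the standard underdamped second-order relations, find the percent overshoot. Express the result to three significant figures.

With σ = 3.30, ω_d = 2.24: ω_n = √(σ²+ω_d²) = 3.99 rad/s, ζ = σ/ω_n = 0.827.
%OS = 100 e^{−πζ/√(1−ζ²)} with ζ = 0.827 gives 0.977%.

%OS ≈ 0.977%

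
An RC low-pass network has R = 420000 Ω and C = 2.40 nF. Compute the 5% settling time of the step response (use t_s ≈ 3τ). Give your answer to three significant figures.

t_s ≈ 0.00302 s

τ = RC = 420000 × 2.40 nF = 0.00101 s.
t_s ≈ 3τ = 0.00302 s.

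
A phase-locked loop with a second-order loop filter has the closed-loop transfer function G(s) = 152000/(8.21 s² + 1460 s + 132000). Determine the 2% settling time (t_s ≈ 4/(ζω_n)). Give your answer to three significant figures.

Dividing through by 8.21: denominator becomes s² + 177.8 s + 16080.
So ω_n = √16080 = 127 rad/s and ζ = 177.8/(2·127) = 0.701.
t_s ≈ 4/(ζω_n) = 0.0450 s.

t_s ≈ 0.0450 s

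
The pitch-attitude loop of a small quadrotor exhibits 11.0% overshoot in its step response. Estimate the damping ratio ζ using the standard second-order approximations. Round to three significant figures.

ζ ≈ 0.575

ζ = −ln(OS)/√(π² + (ln OS)²). With OS = 0.110, ln OS = −2.207 and ζ = 2.207/3.839 = 0.575.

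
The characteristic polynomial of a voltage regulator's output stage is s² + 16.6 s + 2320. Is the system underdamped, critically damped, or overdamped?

underdamped

a² − 4b = 16.6² − 4·2320 < 0 (complex roots); the system is underdamped.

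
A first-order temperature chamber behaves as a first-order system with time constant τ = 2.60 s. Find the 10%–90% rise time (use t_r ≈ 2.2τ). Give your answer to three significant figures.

t_r ≈ 5.72 s

t_r ≈ 2.2τ = 5.72 s.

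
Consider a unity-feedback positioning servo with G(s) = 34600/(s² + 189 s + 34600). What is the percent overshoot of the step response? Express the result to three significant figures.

%OS ≈ 15.7%

Matching coefficients with s² + 2ζω_n s + ω_n² gives ω_n² = 34600 ⇒ ω_n = 186 rad/s, and ζ = 189/(2ω_n) = 0.508.
Overshoot: exp(−π·0.508/√(1−0.508²)) = 0.157, i.e. 15.7%.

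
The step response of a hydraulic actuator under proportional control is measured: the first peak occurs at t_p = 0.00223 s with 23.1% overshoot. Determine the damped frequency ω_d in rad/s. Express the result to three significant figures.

ω_d ≈ 1410 rad/s

t_p = π/ω_d, so ω_d = π/0.00223 = 1410 rad/s.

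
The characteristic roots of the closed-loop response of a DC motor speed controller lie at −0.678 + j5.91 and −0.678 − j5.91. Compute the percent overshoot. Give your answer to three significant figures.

|pole| = ω_n = √(0.678² + 5.91²) = 5.95 rad/s; ζ = cos θ = σ/ω_n = 0.114.
Overshoot: exp(−π·0.114/√(1−0.114²)) = 0.697, i.e. 69.7%.

%OS ≈ 69.7%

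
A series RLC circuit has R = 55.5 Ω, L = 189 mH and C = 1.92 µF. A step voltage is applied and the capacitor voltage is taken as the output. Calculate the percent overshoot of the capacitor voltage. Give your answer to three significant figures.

%OS ≈ 75.7%

For a series RLC circuit (capacitor voltage as output), ω_n = 1/√(LC) = 1/√(189 mH · 1.92 µF) = 1660 rad/s.
ζ = (R/2)·√(C/L) = (55.5/2)·√(1.92 µF/189 mH) = 0.0884.
%OS = 100 e^{−πζ/√(1−ζ²)} with ζ = 0.0884 gives 75.7%.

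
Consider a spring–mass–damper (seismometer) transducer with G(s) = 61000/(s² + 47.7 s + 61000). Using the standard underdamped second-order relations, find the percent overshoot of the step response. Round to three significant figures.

Comparing the denominator to s² + 2ζω_n s + ω_n²: ω_n = √61000 = 247 rad/s, and 2ζω_n = 47.7 so ζ = 47.7/(2·247) = 0.0966.
Overshoot: exp(−π·0.0966/√(1−0.0966²)) = 0.737, i.e. 73.7%.

%OS ≈ 73.7%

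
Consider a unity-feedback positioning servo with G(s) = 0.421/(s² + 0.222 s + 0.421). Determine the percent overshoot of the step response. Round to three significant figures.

%OS ≈ 58.0%

ω_n = √0.421 = 0.649 rad/s; ζ = 0.222/(2·0.649) = 0.171.
%OS = 100 e^{−πζ/√(1−ζ²)} with ζ = 0.171 gives 58.0%.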